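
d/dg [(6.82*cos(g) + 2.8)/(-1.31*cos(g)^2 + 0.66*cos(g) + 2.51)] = (8.9342*sin(g)^2 - 7.336*cos(g) - 24.2044)*sin(g)/(-1.31*cos(g)^2 + 0.66*cos(g) + 2.51)^2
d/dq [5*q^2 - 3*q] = 10*q - 3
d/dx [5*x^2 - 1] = 10*x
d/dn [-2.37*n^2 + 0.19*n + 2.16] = 0.19 - 4.74*n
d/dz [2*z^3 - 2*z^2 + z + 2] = 6*z^2 - 4*z + 1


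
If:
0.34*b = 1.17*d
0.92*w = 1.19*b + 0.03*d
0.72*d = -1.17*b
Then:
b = 0.00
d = 0.00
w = 0.00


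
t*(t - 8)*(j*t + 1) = j*t^3 - 8*j*t^2 + t^2 - 8*t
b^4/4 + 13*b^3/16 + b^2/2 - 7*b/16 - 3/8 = (b/4 + 1/4)*(b - 3/4)*(b + 1)*(b + 2)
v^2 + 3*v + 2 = (v + 1)*(v + 2)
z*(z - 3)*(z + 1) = z^3 - 2*z^2 - 3*z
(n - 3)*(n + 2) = n^2 - n - 6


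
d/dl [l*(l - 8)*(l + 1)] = 3*l^2 - 14*l - 8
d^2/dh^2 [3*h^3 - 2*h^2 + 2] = 18*h - 4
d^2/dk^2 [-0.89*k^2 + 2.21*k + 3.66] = -1.78000000000000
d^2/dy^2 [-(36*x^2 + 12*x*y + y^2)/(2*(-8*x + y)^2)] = 28*x*(-13*x - y)/(4096*x^4 - 2048*x^3*y + 384*x^2*y^2 - 32*x*y^3 + y^4)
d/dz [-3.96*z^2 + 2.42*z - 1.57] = 2.42 - 7.92*z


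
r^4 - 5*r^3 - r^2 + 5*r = r*(r - 5)*(r - 1)*(r + 1)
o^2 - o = o*(o - 1)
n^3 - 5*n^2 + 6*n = n*(n - 3)*(n - 2)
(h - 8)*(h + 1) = h^2 - 7*h - 8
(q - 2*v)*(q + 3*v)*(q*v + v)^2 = q^4*v^2 + q^3*v^3 + 2*q^3*v^2 - 6*q^2*v^4 + 2*q^2*v^3 + q^2*v^2 - 12*q*v^4 + q*v^3 - 6*v^4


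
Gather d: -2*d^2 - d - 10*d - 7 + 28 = -2*d^2 - 11*d + 21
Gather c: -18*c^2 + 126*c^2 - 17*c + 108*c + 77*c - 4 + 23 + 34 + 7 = 108*c^2 + 168*c + 60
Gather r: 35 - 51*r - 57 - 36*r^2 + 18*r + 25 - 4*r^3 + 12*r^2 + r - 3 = -4*r^3 - 24*r^2 - 32*r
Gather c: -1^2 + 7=6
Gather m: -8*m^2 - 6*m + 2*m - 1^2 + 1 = -8*m^2 - 4*m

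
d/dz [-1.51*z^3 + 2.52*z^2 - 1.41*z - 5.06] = -4.53*z^2 + 5.04*z - 1.41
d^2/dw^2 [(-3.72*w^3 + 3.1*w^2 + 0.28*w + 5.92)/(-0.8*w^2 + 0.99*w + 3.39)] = (3.5527136788005e-15*w^5 - 7.105427357601e-15*w^4 + 22.200424*w^3 + 1.73215199999996*w^2 + 280.079352*w - 113.086068)/(0.512*w^6 - 1.9008*w^5 - 4.15656*w^4 + 15.138981*w^3 + 17.613423*w^2 - 34.131537*w - 38.958219)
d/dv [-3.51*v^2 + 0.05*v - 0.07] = 0.05 - 7.02*v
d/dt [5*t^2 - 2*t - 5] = 10*t - 2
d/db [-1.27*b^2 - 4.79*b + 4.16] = -2.54*b - 4.79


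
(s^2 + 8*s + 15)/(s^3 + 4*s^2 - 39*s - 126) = (s + 5)/(s^2 + s - 42)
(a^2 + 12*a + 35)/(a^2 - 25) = (a + 7)/(a - 5)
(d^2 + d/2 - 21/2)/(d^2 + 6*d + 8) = (2*d^2 + d - 21)/(2*(d^2 + 6*d + 8))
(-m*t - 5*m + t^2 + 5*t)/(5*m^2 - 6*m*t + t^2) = (t + 5)/(-5*m + t)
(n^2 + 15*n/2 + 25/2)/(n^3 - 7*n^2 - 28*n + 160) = (n + 5/2)/(n^2 - 12*n + 32)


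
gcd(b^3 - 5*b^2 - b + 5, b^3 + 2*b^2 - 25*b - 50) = b - 5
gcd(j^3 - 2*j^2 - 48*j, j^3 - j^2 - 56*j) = j^2 - 8*j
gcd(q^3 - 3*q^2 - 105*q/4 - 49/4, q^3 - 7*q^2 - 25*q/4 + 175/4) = q - 7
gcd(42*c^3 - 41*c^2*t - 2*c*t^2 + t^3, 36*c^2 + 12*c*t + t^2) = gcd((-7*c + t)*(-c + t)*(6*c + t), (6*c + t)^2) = 6*c + t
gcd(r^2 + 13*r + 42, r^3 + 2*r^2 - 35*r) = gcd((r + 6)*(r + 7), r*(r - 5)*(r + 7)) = r + 7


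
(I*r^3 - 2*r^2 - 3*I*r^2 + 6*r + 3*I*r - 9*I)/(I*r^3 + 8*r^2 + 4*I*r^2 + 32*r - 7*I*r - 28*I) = (r^2 + 3*r*(-1 + I) - 9*I)/(r^2 + r*(4 - 7*I) - 28*I)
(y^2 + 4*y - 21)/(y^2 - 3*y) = (y + 7)/y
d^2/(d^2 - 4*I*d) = d/(d - 4*I)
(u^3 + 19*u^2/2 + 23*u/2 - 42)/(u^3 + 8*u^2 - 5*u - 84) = (u - 3/2)/(u - 3)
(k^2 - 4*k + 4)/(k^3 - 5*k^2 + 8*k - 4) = 1/(k - 1)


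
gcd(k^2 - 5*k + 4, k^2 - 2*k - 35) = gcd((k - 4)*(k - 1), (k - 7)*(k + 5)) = 1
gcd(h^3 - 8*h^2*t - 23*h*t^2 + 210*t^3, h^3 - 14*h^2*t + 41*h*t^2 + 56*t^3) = -h + 7*t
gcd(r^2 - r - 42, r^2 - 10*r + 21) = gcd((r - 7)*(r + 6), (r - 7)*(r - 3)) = r - 7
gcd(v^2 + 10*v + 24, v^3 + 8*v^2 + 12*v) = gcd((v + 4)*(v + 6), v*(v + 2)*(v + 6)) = v + 6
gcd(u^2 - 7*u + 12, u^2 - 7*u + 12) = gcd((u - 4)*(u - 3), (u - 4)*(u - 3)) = u^2 - 7*u + 12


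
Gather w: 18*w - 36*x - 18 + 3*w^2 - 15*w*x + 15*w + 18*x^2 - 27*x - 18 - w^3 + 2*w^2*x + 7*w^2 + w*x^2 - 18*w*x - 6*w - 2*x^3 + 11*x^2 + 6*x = -w^3 + w^2*(2*x + 10) + w*(x^2 - 33*x + 27) - 2*x^3 + 29*x^2 - 57*x - 36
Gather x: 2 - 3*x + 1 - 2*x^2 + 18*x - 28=-2*x^2 + 15*x - 25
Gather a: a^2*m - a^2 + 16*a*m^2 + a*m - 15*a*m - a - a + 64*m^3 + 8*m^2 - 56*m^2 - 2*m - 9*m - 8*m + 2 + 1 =a^2*(m - 1) + a*(16*m^2 - 14*m - 2) + 64*m^3 - 48*m^2 - 19*m + 3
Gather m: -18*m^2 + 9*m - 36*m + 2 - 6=-18*m^2 - 27*m - 4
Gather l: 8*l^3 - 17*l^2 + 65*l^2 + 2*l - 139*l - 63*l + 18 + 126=8*l^3 + 48*l^2 - 200*l + 144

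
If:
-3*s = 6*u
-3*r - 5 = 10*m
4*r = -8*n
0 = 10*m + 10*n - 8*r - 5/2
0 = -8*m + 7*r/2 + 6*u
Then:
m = -23/64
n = 15/64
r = -15/32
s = 79/192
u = -79/384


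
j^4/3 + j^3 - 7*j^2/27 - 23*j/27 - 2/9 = (j/3 + 1)*(j - 1)*(j + 1/3)*(j + 2/3)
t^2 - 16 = (t - 4)*(t + 4)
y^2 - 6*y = y*(y - 6)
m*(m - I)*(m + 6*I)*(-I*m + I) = -I*m^4 + 5*m^3 + I*m^3 - 5*m^2 - 6*I*m^2 + 6*I*m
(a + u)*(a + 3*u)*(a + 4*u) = a^3 + 8*a^2*u + 19*a*u^2 + 12*u^3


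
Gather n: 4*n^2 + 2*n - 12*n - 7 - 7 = 4*n^2 - 10*n - 14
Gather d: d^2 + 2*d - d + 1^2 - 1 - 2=d^2 + d - 2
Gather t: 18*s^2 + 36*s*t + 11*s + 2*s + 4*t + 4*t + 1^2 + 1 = 18*s^2 + 13*s + t*(36*s + 8) + 2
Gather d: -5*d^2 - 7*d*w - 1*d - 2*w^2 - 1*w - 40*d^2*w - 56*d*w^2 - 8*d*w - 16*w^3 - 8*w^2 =d^2*(-40*w - 5) + d*(-56*w^2 - 15*w - 1) - 16*w^3 - 10*w^2 - w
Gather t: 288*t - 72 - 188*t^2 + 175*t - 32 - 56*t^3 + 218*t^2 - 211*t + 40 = -56*t^3 + 30*t^2 + 252*t - 64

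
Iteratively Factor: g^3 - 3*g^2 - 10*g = (g - 5)*(g^2 + 2*g) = g*(g - 5)*(g + 2)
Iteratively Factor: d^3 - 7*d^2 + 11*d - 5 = (d - 1)*(d^2 - 6*d + 5) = (d - 1)^2*(d - 5)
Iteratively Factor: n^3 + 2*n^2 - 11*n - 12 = (n + 4)*(n^2 - 2*n - 3) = (n - 3)*(n + 4)*(n + 1)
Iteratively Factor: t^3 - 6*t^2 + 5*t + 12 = (t - 3)*(t^2 - 3*t - 4) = (t - 4)*(t - 3)*(t + 1)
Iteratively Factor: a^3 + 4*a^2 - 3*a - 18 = (a - 2)*(a^2 + 6*a + 9) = (a - 2)*(a + 3)*(a + 3)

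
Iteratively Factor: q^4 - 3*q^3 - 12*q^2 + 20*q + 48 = (q - 3)*(q^3 - 12*q - 16) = (q - 3)*(q + 2)*(q^2 - 2*q - 8) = (q - 3)*(q + 2)^2*(q - 4)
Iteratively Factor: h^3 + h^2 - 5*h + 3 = (h - 1)*(h^2 + 2*h - 3) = (h - 1)^2*(h + 3)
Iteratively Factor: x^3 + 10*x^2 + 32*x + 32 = (x + 4)*(x^2 + 6*x + 8) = (x + 2)*(x + 4)*(x + 4)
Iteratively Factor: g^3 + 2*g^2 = (g + 2)*(g^2) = g*(g + 2)*(g)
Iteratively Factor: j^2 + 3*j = (j)*(j + 3)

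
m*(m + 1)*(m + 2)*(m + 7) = m^4 + 10*m^3 + 23*m^2 + 14*m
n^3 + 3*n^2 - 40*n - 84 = (n - 6)*(n + 2)*(n + 7)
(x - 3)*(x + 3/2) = x^2 - 3*x/2 - 9/2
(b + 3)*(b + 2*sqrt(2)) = b^2 + 2*sqrt(2)*b + 3*b + 6*sqrt(2)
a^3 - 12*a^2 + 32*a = a*(a - 8)*(a - 4)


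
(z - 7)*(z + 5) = z^2 - 2*z - 35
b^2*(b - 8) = b^3 - 8*b^2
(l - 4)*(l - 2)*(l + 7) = l^3 + l^2 - 34*l + 56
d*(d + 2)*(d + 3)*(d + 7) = d^4 + 12*d^3 + 41*d^2 + 42*d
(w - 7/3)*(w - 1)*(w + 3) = w^3 - w^2/3 - 23*w/3 + 7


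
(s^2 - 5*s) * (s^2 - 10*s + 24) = s^4 - 15*s^3 + 74*s^2 - 120*s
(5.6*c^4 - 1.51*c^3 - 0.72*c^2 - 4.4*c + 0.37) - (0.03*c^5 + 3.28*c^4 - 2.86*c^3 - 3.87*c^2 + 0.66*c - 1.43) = -0.03*c^5 + 2.32*c^4 + 1.35*c^3 + 3.15*c^2 - 5.06*c + 1.8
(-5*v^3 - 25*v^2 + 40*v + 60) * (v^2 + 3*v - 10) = -5*v^5 - 40*v^4 + 15*v^3 + 430*v^2 - 220*v - 600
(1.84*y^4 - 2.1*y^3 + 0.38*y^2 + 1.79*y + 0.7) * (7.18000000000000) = 13.2112*y^4 - 15.078*y^3 + 2.7284*y^2 + 12.8522*y + 5.026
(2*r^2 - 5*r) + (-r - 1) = 2*r^2 - 6*r - 1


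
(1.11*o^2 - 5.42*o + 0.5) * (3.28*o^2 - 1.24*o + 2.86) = 3.6408*o^4 - 19.154*o^3 + 11.5354*o^2 - 16.1212*o + 1.43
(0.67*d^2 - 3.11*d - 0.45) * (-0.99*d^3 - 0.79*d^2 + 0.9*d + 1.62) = -0.6633*d^5 + 2.5496*d^4 + 3.5054*d^3 - 1.3581*d^2 - 5.4432*d - 0.729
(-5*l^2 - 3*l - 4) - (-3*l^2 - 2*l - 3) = -2*l^2 - l - 1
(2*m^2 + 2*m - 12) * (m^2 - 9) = 2*m^4 + 2*m^3 - 30*m^2 - 18*m + 108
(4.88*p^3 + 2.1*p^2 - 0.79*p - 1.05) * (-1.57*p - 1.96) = -7.6616*p^4 - 12.8618*p^3 - 2.8757*p^2 + 3.1969*p + 2.058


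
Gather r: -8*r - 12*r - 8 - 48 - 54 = -20*r - 110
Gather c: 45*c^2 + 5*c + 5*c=45*c^2 + 10*c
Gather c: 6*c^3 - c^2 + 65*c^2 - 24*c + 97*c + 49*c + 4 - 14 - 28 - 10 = 6*c^3 + 64*c^2 + 122*c - 48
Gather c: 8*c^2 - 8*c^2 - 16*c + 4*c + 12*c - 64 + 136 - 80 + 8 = 0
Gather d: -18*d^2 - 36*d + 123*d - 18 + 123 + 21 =-18*d^2 + 87*d + 126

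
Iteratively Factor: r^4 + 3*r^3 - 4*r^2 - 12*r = (r + 2)*(r^3 + r^2 - 6*r) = (r - 2)*(r + 2)*(r^2 + 3*r) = r*(r - 2)*(r + 2)*(r + 3)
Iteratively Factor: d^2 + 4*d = (d + 4)*(d)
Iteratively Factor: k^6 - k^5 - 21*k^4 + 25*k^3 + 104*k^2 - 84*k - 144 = (k + 4)*(k^5 - 5*k^4 - k^3 + 29*k^2 - 12*k - 36) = (k - 3)*(k + 4)*(k^4 - 2*k^3 - 7*k^2 + 8*k + 12) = (k - 3)*(k - 2)*(k + 4)*(k^3 - 7*k - 6) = (k - 3)*(k - 2)*(k + 2)*(k + 4)*(k^2 - 2*k - 3) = (k - 3)^2*(k - 2)*(k + 2)*(k + 4)*(k + 1)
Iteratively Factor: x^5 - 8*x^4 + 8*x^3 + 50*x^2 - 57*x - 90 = (x - 3)*(x^4 - 5*x^3 - 7*x^2 + 29*x + 30) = (x - 3)*(x + 1)*(x^3 - 6*x^2 - x + 30) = (x - 5)*(x - 3)*(x + 1)*(x^2 - x - 6) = (x - 5)*(x - 3)*(x + 1)*(x + 2)*(x - 3)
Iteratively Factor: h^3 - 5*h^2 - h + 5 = (h - 1)*(h^2 - 4*h - 5) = (h - 5)*(h - 1)*(h + 1)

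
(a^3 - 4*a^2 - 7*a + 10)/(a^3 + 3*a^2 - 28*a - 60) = (a - 1)/(a + 6)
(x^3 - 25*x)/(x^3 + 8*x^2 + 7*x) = (x^2 - 25)/(x^2 + 8*x + 7)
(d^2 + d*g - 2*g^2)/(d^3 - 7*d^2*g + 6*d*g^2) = (d + 2*g)/(d*(d - 6*g))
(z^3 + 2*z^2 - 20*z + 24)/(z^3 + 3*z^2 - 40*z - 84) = (z^3 + 2*z^2 - 20*z + 24)/(z^3 + 3*z^2 - 40*z - 84)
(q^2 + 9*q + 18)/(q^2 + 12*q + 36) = (q + 3)/(q + 6)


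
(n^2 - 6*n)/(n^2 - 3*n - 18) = n/(n + 3)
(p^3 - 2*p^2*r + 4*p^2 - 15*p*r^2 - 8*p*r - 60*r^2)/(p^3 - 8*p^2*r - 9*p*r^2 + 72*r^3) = (p^2 - 5*p*r + 4*p - 20*r)/(p^2 - 11*p*r + 24*r^2)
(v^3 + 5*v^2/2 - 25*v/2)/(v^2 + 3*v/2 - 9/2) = v*(2*v^2 + 5*v - 25)/(2*v^2 + 3*v - 9)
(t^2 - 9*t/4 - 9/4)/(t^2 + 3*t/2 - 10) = (4*t^2 - 9*t - 9)/(2*(2*t^2 + 3*t - 20))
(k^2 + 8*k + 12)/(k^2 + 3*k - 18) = (k + 2)/(k - 3)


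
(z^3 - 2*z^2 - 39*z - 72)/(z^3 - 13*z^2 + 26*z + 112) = (z^2 + 6*z + 9)/(z^2 - 5*z - 14)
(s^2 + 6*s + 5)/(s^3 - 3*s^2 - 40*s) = (s + 1)/(s*(s - 8))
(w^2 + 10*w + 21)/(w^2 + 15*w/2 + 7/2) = 2*(w + 3)/(2*w + 1)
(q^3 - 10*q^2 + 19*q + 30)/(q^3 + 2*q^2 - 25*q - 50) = (q^2 - 5*q - 6)/(q^2 + 7*q + 10)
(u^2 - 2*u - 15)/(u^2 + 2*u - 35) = (u + 3)/(u + 7)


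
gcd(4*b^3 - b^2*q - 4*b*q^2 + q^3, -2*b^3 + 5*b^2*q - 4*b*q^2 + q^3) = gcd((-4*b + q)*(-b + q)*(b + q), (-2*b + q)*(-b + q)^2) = -b + q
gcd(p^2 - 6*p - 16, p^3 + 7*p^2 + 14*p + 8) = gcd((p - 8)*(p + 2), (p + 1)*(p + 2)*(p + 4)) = p + 2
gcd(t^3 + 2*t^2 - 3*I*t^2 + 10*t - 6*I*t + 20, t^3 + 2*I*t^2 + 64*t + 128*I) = t + 2*I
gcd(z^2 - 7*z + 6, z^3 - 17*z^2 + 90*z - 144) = z - 6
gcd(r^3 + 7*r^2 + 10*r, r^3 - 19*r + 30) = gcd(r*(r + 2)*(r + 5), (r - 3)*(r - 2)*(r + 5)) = r + 5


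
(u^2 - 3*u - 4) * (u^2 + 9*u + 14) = u^4 + 6*u^3 - 17*u^2 - 78*u - 56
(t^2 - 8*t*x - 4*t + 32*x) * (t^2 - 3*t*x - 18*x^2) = t^4 - 11*t^3*x - 4*t^3 + 6*t^2*x^2 + 44*t^2*x + 144*t*x^3 - 24*t*x^2 - 576*x^3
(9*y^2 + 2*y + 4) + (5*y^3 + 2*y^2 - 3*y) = 5*y^3 + 11*y^2 - y + 4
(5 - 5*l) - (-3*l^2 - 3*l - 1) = 3*l^2 - 2*l + 6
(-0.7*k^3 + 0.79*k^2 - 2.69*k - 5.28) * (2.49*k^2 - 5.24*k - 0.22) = -1.743*k^5 + 5.6351*k^4 - 10.6837*k^3 + 0.7746*k^2 + 28.259*k + 1.1616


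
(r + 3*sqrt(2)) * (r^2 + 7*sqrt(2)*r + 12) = r^3 + 10*sqrt(2)*r^2 + 54*r + 36*sqrt(2)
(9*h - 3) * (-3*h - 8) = -27*h^2 - 63*h + 24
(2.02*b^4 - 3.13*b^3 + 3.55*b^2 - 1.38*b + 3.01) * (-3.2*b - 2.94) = -6.464*b^5 + 4.0772*b^4 - 2.1578*b^3 - 6.021*b^2 - 5.5748*b - 8.8494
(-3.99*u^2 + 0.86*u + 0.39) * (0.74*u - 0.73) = -2.9526*u^3 + 3.5491*u^2 - 0.3392*u - 0.2847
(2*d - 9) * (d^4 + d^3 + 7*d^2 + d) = 2*d^5 - 7*d^4 + 5*d^3 - 61*d^2 - 9*d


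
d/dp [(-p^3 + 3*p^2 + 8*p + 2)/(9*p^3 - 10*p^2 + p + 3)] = (-17*p^4 - 146*p^3 + 20*p^2 + 58*p + 22)/(81*p^6 - 180*p^5 + 118*p^4 + 34*p^3 - 59*p^2 + 6*p + 9)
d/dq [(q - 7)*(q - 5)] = 2*q - 12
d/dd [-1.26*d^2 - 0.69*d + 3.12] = -2.52*d - 0.69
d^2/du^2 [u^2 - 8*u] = 2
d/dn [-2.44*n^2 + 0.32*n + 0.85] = 0.32 - 4.88*n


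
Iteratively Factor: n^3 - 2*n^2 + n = (n - 1)*(n^2 - n) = (n - 1)^2*(n)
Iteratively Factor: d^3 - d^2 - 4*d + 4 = (d - 1)*(d^2 - 4) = (d - 1)*(d + 2)*(d - 2)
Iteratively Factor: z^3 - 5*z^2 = (z - 5)*(z^2) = z*(z - 5)*(z)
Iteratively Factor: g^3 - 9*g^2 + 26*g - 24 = (g - 2)*(g^2 - 7*g + 12) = (g - 3)*(g - 2)*(g - 4)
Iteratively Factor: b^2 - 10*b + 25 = (b - 5)*(b - 5)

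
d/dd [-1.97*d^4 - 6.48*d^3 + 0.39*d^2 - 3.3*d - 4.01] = -7.88*d^3 - 19.44*d^2 + 0.78*d - 3.3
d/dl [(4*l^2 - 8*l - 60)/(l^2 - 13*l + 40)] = -44/(l^2 - 16*l + 64)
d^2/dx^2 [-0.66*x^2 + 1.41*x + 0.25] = -1.32000000000000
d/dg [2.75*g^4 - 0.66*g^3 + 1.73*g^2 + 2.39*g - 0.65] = 11.0*g^3 - 1.98*g^2 + 3.46*g + 2.39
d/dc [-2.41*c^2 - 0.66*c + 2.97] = -4.82*c - 0.66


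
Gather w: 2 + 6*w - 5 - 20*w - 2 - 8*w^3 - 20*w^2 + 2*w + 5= -8*w^3 - 20*w^2 - 12*w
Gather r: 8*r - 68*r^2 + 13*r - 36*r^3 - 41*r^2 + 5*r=-36*r^3 - 109*r^2 + 26*r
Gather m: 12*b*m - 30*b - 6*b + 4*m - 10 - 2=-36*b + m*(12*b + 4) - 12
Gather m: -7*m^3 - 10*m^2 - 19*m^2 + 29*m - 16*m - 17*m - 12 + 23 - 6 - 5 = -7*m^3 - 29*m^2 - 4*m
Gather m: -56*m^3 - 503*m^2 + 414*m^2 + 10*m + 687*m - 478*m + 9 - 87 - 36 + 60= -56*m^3 - 89*m^2 + 219*m - 54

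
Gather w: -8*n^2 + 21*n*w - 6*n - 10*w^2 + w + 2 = -8*n^2 - 6*n - 10*w^2 + w*(21*n + 1) + 2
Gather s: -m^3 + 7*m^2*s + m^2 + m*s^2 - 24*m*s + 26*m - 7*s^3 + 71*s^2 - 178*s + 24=-m^3 + m^2 + 26*m - 7*s^3 + s^2*(m + 71) + s*(7*m^2 - 24*m - 178) + 24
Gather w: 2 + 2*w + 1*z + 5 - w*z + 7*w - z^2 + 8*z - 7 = w*(9 - z) - z^2 + 9*z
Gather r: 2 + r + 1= r + 3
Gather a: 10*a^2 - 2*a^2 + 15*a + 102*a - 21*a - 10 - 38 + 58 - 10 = 8*a^2 + 96*a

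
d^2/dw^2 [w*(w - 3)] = 2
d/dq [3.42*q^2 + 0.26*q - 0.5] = 6.84*q + 0.26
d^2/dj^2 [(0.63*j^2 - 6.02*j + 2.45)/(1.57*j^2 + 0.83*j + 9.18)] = (-1.77635683940025e-15*j^4 - 31.319302*j^3 - 18.245598*j^2 + 539.738682*j + 130.67467)/(3.869893*j^6 + 6.137601*j^5 + 71.128065*j^4 + 72.346535*j^3 + 415.89531*j^2 + 209.838276*j + 773.620632)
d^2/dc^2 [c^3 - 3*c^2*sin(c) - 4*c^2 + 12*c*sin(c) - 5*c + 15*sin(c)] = 3*c^2*sin(c) - 12*sqrt(2)*c*sin(c + pi/4) + 6*c - 21*sin(c) + 24*cos(c) - 8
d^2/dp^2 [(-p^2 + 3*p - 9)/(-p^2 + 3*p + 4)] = 26*(3*p^2 - 9*p + 13)/(p^6 - 9*p^5 + 15*p^4 + 45*p^3 - 60*p^2 - 144*p - 64)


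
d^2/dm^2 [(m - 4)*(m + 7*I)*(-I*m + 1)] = -6*I*m + 16 + 8*I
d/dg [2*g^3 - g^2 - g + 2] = 6*g^2 - 2*g - 1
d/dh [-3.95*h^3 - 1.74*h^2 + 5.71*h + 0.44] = -11.85*h^2 - 3.48*h + 5.71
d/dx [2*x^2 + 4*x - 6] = 4*x + 4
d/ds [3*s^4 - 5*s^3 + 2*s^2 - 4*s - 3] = 12*s^3 - 15*s^2 + 4*s - 4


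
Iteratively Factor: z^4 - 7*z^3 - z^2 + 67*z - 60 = (z - 1)*(z^3 - 6*z^2 - 7*z + 60) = (z - 5)*(z - 1)*(z^2 - z - 12) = (z - 5)*(z - 4)*(z - 1)*(z + 3)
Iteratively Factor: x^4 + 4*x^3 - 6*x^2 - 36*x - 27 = (x - 3)*(x^3 + 7*x^2 + 15*x + 9) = (x - 3)*(x + 1)*(x^2 + 6*x + 9) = (x - 3)*(x + 1)*(x + 3)*(x + 3)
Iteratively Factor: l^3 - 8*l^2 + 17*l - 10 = (l - 2)*(l^2 - 6*l + 5) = (l - 5)*(l - 2)*(l - 1)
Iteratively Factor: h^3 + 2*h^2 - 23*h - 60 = (h + 3)*(h^2 - h - 20) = (h - 5)*(h + 3)*(h + 4)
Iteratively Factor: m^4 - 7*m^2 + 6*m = (m + 3)*(m^3 - 3*m^2 + 2*m) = (m - 1)*(m + 3)*(m^2 - 2*m) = m*(m - 1)*(m + 3)*(m - 2)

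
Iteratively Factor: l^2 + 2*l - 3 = (l + 3)*(l - 1)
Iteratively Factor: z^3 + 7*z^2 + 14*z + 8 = (z + 2)*(z^2 + 5*z + 4) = (z + 1)*(z + 2)*(z + 4)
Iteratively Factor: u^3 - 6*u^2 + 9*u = (u)*(u^2 - 6*u + 9) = u*(u - 3)*(u - 3)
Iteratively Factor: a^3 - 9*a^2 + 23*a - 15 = (a - 1)*(a^2 - 8*a + 15) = (a - 3)*(a - 1)*(a - 5)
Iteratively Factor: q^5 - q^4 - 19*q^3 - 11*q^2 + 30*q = (q)*(q^4 - q^3 - 19*q^2 - 11*q + 30) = q*(q - 5)*(q^3 + 4*q^2 + q - 6) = q*(q - 5)*(q + 2)*(q^2 + 2*q - 3) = q*(q - 5)*(q + 2)*(q + 3)*(q - 1)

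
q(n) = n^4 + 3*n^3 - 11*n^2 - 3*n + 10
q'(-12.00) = -5355.00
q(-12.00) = 14014.00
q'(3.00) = 120.00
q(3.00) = 64.00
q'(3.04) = 125.67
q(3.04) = 68.91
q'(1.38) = -5.71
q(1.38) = -3.58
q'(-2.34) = 46.51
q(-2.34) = -51.67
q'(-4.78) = -129.07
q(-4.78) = -32.59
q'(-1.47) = 36.08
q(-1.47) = -14.22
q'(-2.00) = 45.00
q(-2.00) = -36.00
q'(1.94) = 17.40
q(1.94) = -1.15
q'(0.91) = -12.55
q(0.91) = 1.11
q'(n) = 4*n^3 + 9*n^2 - 22*n - 3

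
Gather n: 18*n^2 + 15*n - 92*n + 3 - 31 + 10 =18*n^2 - 77*n - 18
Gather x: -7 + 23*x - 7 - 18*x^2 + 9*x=-18*x^2 + 32*x - 14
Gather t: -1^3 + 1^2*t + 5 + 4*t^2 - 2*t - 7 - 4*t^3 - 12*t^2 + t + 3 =-4*t^3 - 8*t^2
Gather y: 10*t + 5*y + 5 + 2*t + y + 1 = 12*t + 6*y + 6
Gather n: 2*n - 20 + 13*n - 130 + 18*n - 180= 33*n - 330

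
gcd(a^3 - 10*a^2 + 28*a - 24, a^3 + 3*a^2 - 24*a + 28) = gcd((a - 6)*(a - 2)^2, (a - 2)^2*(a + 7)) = a^2 - 4*a + 4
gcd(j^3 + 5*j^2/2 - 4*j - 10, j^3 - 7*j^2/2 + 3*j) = j - 2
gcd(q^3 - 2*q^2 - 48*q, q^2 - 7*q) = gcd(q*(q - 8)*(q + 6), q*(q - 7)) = q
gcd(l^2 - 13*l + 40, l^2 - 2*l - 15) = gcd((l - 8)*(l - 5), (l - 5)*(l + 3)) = l - 5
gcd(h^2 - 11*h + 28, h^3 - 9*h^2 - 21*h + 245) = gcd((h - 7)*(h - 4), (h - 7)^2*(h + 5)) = h - 7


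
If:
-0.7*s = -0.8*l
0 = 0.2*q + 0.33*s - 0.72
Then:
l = 0.875*s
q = 3.6 - 1.65*s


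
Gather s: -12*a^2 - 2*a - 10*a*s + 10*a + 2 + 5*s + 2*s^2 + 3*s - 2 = -12*a^2 + 8*a + 2*s^2 + s*(8 - 10*a)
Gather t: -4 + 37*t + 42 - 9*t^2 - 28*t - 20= -9*t^2 + 9*t + 18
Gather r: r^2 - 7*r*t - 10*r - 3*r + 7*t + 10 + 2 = r^2 + r*(-7*t - 13) + 7*t + 12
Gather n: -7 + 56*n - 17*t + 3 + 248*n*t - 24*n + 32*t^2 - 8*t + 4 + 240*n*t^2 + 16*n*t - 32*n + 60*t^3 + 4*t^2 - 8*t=n*(240*t^2 + 264*t) + 60*t^3 + 36*t^2 - 33*t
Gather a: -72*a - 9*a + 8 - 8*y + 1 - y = -81*a - 9*y + 9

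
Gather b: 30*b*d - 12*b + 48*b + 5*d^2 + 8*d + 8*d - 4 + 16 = b*(30*d + 36) + 5*d^2 + 16*d + 12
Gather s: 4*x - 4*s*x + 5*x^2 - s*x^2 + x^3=s*(-x^2 - 4*x) + x^3 + 5*x^2 + 4*x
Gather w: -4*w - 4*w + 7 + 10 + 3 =20 - 8*w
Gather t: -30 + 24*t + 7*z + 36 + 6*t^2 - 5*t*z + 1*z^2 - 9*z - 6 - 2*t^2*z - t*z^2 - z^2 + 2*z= t^2*(6 - 2*z) + t*(-z^2 - 5*z + 24)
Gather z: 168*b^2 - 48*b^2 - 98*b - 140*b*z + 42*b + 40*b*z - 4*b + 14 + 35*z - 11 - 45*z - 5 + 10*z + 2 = 120*b^2 - 100*b*z - 60*b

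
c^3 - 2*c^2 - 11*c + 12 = (c - 4)*(c - 1)*(c + 3)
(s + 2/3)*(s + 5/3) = s^2 + 7*s/3 + 10/9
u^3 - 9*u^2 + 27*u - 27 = (u - 3)^3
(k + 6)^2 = k^2 + 12*k + 36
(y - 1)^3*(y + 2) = y^4 - y^3 - 3*y^2 + 5*y - 2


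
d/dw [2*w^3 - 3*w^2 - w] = 6*w^2 - 6*w - 1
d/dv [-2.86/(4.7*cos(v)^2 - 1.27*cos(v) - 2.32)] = (3.6322 - 26.884*cos(v))*sin(v)/(-4.7*cos(v)^2 + 1.27*cos(v) + 2.32)^2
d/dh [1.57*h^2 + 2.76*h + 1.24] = 3.14*h + 2.76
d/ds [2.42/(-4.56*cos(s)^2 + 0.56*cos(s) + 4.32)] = (1.3552 - 22.0704*cos(s))*sin(s)/(-4.56*cos(s)^2 + 0.56*cos(s) + 4.32)^2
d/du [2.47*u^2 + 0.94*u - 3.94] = 4.94*u + 0.94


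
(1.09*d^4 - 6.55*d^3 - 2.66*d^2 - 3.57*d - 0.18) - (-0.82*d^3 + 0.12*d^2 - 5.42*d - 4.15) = 1.09*d^4 - 5.73*d^3 - 2.78*d^2 + 1.85*d + 3.97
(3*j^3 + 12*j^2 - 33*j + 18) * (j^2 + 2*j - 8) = 3*j^5 + 18*j^4 - 33*j^3 - 144*j^2 + 300*j - 144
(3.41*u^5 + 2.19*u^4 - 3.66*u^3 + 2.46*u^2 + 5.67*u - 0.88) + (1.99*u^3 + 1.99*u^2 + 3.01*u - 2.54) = 3.41*u^5 + 2.19*u^4 - 1.67*u^3 + 4.45*u^2 + 8.68*u - 3.42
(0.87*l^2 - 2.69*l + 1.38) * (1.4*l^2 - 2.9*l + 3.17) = 1.218*l^4 - 6.289*l^3 + 12.4909*l^2 - 12.5293*l + 4.3746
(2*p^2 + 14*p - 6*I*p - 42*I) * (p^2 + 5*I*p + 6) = 2*p^4 + 14*p^3 + 4*I*p^3 + 42*p^2 + 28*I*p^2 + 294*p - 36*I*p - 252*I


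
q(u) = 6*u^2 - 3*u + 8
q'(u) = 12*u - 3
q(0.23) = 7.63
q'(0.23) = -0.24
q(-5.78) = 225.79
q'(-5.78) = -72.36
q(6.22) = 221.47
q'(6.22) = 71.64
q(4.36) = 108.98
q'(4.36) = 49.32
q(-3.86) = 108.98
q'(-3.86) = -49.32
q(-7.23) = 343.33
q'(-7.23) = -89.76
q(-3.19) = 78.63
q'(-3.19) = -41.28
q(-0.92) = 15.84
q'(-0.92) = -14.04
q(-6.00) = 242.00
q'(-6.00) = -75.00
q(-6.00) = 242.00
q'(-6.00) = -75.00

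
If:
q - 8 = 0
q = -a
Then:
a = -8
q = 8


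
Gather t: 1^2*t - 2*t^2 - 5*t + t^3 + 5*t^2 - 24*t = t^3 + 3*t^2 - 28*t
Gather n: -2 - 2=-4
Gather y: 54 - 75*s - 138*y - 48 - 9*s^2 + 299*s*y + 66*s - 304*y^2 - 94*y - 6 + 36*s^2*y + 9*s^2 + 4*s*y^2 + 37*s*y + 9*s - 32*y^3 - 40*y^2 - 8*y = -32*y^3 + y^2*(4*s - 344) + y*(36*s^2 + 336*s - 240)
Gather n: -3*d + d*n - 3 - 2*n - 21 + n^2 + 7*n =-3*d + n^2 + n*(d + 5) - 24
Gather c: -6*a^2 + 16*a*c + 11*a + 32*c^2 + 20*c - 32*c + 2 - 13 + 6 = -6*a^2 + 11*a + 32*c^2 + c*(16*a - 12) - 5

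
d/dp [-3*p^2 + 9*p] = 9 - 6*p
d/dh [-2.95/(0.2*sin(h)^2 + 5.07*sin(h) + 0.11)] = (1.18*sin(h) + 14.9565)*cos(h)/(0.2*sin(h)^2 + 5.07*sin(h) + 0.11)^2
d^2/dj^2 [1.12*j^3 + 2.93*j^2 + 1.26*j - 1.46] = 6.72*j + 5.86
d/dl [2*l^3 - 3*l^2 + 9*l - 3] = 6*l^2 - 6*l + 9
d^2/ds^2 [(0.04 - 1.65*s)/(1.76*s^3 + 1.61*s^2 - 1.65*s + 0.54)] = (-30.66624*s^5 - 26.565792*s^4 - 16.323626*s^3 + 18.743064*s^2 + 7.741404*s - 2.792052)/(5.451776*s^9 + 14.961408*s^8 - 1.646832*s^7 - 18.861247*s^6 + 10.724769*s^5 + 7.939917*s^4 - 11.559537*s^3 + 5.818878*s^2 - 1.44342*s + 0.157464)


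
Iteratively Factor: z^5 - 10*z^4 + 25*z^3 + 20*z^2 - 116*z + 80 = (z + 2)*(z^4 - 12*z^3 + 49*z^2 - 78*z + 40) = (z - 2)*(z + 2)*(z^3 - 10*z^2 + 29*z - 20) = (z - 4)*(z - 2)*(z + 2)*(z^2 - 6*z + 5) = (z - 5)*(z - 4)*(z - 2)*(z + 2)*(z - 1)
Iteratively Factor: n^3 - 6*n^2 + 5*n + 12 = (n + 1)*(n^2 - 7*n + 12) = (n - 4)*(n + 1)*(n - 3)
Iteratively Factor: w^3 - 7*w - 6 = (w + 1)*(w^2 - w - 6) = (w + 1)*(w + 2)*(w - 3)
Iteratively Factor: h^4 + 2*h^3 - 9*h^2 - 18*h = (h - 3)*(h^3 + 5*h^2 + 6*h) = (h - 3)*(h + 2)*(h^2 + 3*h) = h*(h - 3)*(h + 2)*(h + 3)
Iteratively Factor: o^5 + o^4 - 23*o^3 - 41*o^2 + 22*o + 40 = (o + 2)*(o^4 - o^3 - 21*o^2 + o + 20) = (o - 1)*(o + 2)*(o^3 - 21*o - 20) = (o - 1)*(o + 1)*(o + 2)*(o^2 - o - 20) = (o - 5)*(o - 1)*(o + 1)*(o + 2)*(o + 4)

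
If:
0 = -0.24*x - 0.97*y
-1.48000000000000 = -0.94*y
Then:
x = -6.36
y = 1.57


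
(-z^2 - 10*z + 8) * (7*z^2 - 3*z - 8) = -7*z^4 - 67*z^3 + 94*z^2 + 56*z - 64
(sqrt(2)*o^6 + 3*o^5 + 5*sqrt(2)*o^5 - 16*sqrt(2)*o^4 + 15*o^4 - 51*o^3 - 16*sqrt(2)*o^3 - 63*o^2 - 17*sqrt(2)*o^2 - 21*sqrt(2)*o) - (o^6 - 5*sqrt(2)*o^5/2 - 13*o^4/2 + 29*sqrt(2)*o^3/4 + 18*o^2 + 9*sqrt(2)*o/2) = -o^6 + sqrt(2)*o^6 + 3*o^5 + 15*sqrt(2)*o^5/2 - 16*sqrt(2)*o^4 + 43*o^4/2 - 51*o^3 - 93*sqrt(2)*o^3/4 - 81*o^2 - 17*sqrt(2)*o^2 - 51*sqrt(2)*o/2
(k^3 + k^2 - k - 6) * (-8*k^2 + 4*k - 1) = -8*k^5 - 4*k^4 + 11*k^3 + 43*k^2 - 23*k + 6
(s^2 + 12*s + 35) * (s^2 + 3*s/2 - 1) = s^4 + 27*s^3/2 + 52*s^2 + 81*s/2 - 35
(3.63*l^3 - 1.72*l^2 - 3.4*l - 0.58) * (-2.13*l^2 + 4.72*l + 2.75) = -7.7319*l^5 + 20.7972*l^4 + 9.1061*l^3 - 19.5426*l^2 - 12.0876*l - 1.595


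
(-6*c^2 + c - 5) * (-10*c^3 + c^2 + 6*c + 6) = 60*c^5 - 16*c^4 + 15*c^3 - 35*c^2 - 24*c - 30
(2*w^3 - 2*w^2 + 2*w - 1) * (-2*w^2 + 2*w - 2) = -4*w^5 + 8*w^4 - 12*w^3 + 10*w^2 - 6*w + 2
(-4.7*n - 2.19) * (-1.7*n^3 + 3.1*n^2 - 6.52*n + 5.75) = 7.99*n^4 - 10.847*n^3 + 23.855*n^2 - 12.7462*n - 12.5925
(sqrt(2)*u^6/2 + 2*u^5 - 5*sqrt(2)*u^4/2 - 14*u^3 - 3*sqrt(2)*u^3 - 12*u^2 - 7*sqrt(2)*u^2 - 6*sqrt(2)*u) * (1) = sqrt(2)*u^6/2 + 2*u^5 - 5*sqrt(2)*u^4/2 - 14*u^3 - 3*sqrt(2)*u^3 - 12*u^2 - 7*sqrt(2)*u^2 - 6*sqrt(2)*u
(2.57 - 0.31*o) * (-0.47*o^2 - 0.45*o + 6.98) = 0.1457*o^3 - 1.0684*o^2 - 3.3203*o + 17.9386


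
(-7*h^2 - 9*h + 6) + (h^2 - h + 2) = -6*h^2 - 10*h + 8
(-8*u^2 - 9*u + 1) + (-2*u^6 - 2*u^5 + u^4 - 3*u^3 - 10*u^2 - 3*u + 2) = -2*u^6 - 2*u^5 + u^4 - 3*u^3 - 18*u^2 - 12*u + 3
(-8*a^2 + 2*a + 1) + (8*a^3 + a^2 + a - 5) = 8*a^3 - 7*a^2 + 3*a - 4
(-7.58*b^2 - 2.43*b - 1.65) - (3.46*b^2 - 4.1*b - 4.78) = -11.04*b^2 + 1.67*b + 3.13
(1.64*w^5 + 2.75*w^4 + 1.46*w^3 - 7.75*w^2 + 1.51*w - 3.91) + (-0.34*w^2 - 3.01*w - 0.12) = 1.64*w^5 + 2.75*w^4 + 1.46*w^3 - 8.09*w^2 - 1.5*w - 4.03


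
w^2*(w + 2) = w^3 + 2*w^2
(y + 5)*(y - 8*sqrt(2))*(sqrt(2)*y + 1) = sqrt(2)*y^3 - 15*y^2 + 5*sqrt(2)*y^2 - 75*y - 8*sqrt(2)*y - 40*sqrt(2)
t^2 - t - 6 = (t - 3)*(t + 2)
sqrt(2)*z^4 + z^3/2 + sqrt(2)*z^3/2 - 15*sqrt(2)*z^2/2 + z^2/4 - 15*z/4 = z*(z - 5/2)*(z + 3)*(sqrt(2)*z + 1/2)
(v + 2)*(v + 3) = v^2 + 5*v + 6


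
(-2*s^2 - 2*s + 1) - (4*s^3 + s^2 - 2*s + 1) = -4*s^3 - 3*s^2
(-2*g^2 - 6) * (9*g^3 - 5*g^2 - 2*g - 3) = -18*g^5 + 10*g^4 - 50*g^3 + 36*g^2 + 12*g + 18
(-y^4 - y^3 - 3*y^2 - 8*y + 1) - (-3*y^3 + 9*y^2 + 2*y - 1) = -y^4 + 2*y^3 - 12*y^2 - 10*y + 2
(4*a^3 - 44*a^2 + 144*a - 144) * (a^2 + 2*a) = 4*a^5 - 36*a^4 + 56*a^3 + 144*a^2 - 288*a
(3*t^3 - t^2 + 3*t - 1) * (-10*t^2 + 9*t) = -30*t^5 + 37*t^4 - 39*t^3 + 37*t^2 - 9*t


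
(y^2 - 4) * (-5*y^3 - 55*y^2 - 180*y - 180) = -5*y^5 - 55*y^4 - 160*y^3 + 40*y^2 + 720*y + 720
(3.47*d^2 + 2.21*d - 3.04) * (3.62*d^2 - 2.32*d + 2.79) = 12.5614*d^4 - 0.0502000000000002*d^3 - 6.4507*d^2 + 13.2187*d - 8.4816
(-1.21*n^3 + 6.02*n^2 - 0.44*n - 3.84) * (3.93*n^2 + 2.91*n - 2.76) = -4.7553*n^5 + 20.1375*n^4 + 19.1286*n^3 - 32.9868*n^2 - 9.96*n + 10.5984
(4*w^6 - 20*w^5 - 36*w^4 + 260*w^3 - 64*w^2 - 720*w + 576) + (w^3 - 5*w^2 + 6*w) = 4*w^6 - 20*w^5 - 36*w^4 + 261*w^3 - 69*w^2 - 714*w + 576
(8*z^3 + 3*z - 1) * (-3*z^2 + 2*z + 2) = -24*z^5 + 16*z^4 + 7*z^3 + 9*z^2 + 4*z - 2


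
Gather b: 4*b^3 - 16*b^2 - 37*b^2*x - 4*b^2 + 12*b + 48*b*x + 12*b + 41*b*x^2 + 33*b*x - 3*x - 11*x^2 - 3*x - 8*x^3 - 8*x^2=4*b^3 + b^2*(-37*x - 20) + b*(41*x^2 + 81*x + 24) - 8*x^3 - 19*x^2 - 6*x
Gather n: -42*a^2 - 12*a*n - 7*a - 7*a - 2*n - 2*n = -42*a^2 - 14*a + n*(-12*a - 4)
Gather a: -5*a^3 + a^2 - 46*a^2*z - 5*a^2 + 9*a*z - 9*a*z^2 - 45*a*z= -5*a^3 + a^2*(-46*z - 4) + a*(-9*z^2 - 36*z)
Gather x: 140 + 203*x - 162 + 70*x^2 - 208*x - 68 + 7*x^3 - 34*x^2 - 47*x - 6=7*x^3 + 36*x^2 - 52*x - 96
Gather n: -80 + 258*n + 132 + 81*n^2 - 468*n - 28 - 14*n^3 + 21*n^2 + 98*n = -14*n^3 + 102*n^2 - 112*n + 24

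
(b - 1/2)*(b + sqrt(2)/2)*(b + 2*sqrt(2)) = b^3 - b^2/2 + 5*sqrt(2)*b^2/2 - 5*sqrt(2)*b/4 + 2*b - 1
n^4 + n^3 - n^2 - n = n*(n - 1)*(n + 1)^2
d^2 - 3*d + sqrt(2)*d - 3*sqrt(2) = (d - 3)*(d + sqrt(2))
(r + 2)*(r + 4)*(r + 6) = r^3 + 12*r^2 + 44*r + 48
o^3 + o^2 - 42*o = o*(o - 6)*(o + 7)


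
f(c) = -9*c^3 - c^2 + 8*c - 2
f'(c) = -27*c^2 - 2*c + 8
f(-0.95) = -2.79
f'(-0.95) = -14.47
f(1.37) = -16.06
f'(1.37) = -45.42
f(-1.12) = 0.43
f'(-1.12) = -23.63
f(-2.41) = 98.89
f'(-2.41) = -144.00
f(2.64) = -153.45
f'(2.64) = -185.46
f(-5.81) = 1682.87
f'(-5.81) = -891.79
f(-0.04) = -2.32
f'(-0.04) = 8.04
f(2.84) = -193.50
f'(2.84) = -215.45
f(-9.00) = 6406.00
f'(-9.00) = -2161.00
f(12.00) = -15602.00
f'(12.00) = -3904.00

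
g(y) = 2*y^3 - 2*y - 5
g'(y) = 6*y^2 - 2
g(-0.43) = -4.30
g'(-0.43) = -0.89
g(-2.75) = -41.09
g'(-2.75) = 43.38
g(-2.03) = -17.67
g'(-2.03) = 22.73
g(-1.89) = -14.72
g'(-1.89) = 19.43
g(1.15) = -4.26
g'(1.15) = 5.94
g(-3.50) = -83.75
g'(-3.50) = 71.50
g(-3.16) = -61.79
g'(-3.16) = 57.91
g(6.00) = 415.00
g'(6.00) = 214.00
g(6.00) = 415.00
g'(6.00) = 214.00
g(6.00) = 415.00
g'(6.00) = 214.00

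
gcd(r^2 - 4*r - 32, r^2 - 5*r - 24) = r - 8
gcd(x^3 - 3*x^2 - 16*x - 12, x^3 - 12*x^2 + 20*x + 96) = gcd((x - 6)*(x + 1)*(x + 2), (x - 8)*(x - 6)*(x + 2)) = x^2 - 4*x - 12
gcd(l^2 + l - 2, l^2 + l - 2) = l^2 + l - 2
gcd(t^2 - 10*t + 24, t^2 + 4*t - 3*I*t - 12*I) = 1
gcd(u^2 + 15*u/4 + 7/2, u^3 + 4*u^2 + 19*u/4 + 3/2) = u + 2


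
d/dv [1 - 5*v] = -5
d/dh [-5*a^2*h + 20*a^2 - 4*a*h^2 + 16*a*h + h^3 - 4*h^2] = -5*a^2 - 8*a*h + 16*a + 3*h^2 - 8*h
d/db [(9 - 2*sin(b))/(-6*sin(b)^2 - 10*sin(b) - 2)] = (-6*sin(b)^2 + 54*sin(b) + 47)*cos(b)/(2*(3*sin(b)^2 + 5*sin(b) + 1)^2)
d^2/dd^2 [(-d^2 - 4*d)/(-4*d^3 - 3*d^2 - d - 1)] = 2*(16*d^6 + 192*d^5 + 132*d^4 - 11*d^3 - 105*d^2 - 36*d - 3)/(64*d^9 + 144*d^8 + 156*d^7 + 147*d^6 + 111*d^5 + 60*d^4 + 31*d^3 + 12*d^2 + 3*d + 1)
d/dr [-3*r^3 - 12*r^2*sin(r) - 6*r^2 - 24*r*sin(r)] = -12*r^2*cos(r) - 9*r^2 - 24*sqrt(2)*r*sin(r + pi/4) - 12*r - 24*sin(r)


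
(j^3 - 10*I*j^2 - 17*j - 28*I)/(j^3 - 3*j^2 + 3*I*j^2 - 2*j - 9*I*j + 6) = (j^2 - 11*I*j - 28)/(j^2 + j*(-3 + 2*I) - 6*I)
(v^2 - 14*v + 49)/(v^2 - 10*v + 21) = (v - 7)/(v - 3)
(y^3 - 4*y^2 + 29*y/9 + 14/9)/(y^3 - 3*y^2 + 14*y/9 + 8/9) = (3*y - 7)/(3*y - 4)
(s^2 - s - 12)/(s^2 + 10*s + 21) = (s - 4)/(s + 7)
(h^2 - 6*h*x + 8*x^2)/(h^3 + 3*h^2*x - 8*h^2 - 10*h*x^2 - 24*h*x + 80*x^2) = (h - 4*x)/(h^2 + 5*h*x - 8*h - 40*x)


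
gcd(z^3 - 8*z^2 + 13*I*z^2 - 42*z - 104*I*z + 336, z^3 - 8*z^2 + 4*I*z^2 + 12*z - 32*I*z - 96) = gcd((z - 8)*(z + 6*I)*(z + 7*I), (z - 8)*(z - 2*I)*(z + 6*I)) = z^2 + z*(-8 + 6*I) - 48*I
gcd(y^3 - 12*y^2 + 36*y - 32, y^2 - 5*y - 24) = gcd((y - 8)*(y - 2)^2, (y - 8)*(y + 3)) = y - 8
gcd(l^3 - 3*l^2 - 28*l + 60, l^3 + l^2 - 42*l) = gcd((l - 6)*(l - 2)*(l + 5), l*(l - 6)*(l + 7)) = l - 6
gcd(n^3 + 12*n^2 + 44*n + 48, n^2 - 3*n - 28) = n + 4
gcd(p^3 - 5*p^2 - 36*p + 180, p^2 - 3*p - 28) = 1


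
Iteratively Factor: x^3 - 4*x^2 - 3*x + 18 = (x - 3)*(x^2 - x - 6) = (x - 3)^2*(x + 2)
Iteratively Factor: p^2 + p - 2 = (p + 2)*(p - 1)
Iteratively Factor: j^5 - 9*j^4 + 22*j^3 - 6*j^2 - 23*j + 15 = (j - 3)*(j^4 - 6*j^3 + 4*j^2 + 6*j - 5) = (j - 3)*(j - 1)*(j^3 - 5*j^2 - j + 5) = (j - 5)*(j - 3)*(j - 1)*(j^2 - 1) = (j - 5)*(j - 3)*(j - 1)^2*(j + 1)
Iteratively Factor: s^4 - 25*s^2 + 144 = (s - 4)*(s^3 + 4*s^2 - 9*s - 36) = (s - 4)*(s - 3)*(s^2 + 7*s + 12) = (s - 4)*(s - 3)*(s + 3)*(s + 4)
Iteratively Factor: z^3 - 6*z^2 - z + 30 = (z - 3)*(z^2 - 3*z - 10) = (z - 3)*(z + 2)*(z - 5)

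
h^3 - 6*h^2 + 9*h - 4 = (h - 4)*(h - 1)^2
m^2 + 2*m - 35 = (m - 5)*(m + 7)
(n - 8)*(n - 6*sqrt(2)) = n^2 - 6*sqrt(2)*n - 8*n + 48*sqrt(2)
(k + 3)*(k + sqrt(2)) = k^2 + sqrt(2)*k + 3*k + 3*sqrt(2)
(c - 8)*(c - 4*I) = c^2 - 8*c - 4*I*c + 32*I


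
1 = 1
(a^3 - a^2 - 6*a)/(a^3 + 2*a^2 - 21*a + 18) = a*(a + 2)/(a^2 + 5*a - 6)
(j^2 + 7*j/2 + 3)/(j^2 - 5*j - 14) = (j + 3/2)/(j - 7)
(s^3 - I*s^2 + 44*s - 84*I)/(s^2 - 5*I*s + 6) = (s^2 + 5*I*s + 14)/(s + I)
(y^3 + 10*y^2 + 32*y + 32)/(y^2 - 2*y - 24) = (y^2 + 6*y + 8)/(y - 6)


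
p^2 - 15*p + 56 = (p - 8)*(p - 7)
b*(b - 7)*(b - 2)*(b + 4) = b^4 - 5*b^3 - 22*b^2 + 56*b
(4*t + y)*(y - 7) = 4*t*y - 28*t + y^2 - 7*y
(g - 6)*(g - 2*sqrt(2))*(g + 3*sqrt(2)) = g^3 - 6*g^2 + sqrt(2)*g^2 - 12*g - 6*sqrt(2)*g + 72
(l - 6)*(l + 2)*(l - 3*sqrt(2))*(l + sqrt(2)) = l^4 - 4*l^3 - 2*sqrt(2)*l^3 - 18*l^2 + 8*sqrt(2)*l^2 + 24*l + 24*sqrt(2)*l + 72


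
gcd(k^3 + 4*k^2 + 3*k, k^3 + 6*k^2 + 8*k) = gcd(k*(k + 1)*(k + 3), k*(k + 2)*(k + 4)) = k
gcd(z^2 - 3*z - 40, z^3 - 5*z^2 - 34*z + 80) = z^2 - 3*z - 40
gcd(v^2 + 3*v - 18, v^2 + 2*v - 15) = v - 3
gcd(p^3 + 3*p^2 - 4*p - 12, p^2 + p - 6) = p^2 + p - 6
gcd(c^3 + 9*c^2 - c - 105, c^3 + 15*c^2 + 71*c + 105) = c^2 + 12*c + 35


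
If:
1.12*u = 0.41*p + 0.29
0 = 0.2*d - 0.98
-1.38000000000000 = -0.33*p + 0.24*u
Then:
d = 4.90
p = 5.96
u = 2.44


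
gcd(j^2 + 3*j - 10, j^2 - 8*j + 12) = j - 2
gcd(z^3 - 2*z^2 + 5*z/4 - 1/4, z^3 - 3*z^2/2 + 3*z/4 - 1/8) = z^2 - z + 1/4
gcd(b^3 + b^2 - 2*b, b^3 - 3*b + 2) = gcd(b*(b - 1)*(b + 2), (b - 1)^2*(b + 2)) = b^2 + b - 2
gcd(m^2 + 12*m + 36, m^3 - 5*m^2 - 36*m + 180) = m + 6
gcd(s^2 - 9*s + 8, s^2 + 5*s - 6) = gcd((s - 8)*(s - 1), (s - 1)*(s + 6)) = s - 1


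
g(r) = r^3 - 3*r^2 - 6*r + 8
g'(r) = 3*r^2 - 6*r - 6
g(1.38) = -3.37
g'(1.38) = -8.57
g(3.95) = -0.88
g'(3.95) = 17.11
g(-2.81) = -21.02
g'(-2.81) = 34.55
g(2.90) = -10.24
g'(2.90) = 1.83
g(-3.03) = -29.18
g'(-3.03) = 39.72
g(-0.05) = 8.29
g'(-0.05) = -5.69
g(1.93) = -7.57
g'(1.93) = -6.41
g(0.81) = 1.70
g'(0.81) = -8.89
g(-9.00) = -910.00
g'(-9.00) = 291.00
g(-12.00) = -2080.00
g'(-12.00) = 498.00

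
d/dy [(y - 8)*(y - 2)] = 2*y - 10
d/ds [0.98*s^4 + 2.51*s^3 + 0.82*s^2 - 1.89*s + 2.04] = 3.92*s^3 + 7.53*s^2 + 1.64*s - 1.89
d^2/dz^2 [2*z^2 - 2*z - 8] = 4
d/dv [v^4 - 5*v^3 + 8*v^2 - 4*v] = 4*v^3 - 15*v^2 + 16*v - 4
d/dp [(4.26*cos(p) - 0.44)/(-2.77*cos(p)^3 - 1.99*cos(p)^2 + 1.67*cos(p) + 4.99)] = (-23.6004*cos(p)^3 - 4.821*cos(p)^2 + 1.7512*cos(p) - 21.9922)*sin(p)/(7.6729*cos(p)^6 + 11.0246*cos(p)^5 - 5.2917*cos(p)^4 - 34.2912*cos(p)^3 - 17.0713*cos(p)^2 + 16.6666*cos(p) + 24.9001)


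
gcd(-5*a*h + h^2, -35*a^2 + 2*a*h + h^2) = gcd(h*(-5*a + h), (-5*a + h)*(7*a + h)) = 5*a - h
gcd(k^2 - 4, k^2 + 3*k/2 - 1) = k + 2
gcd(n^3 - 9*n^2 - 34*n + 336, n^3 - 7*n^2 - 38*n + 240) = n^2 - 2*n - 48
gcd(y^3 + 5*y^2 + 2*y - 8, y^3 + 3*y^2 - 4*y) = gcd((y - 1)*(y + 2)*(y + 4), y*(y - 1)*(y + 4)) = y^2 + 3*y - 4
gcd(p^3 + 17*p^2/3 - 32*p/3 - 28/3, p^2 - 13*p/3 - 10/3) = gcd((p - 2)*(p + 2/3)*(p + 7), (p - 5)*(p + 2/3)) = p + 2/3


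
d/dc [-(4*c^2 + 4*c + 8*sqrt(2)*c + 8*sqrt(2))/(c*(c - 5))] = 8*(sqrt(2)*c^2 + 3*c^2 + 2*sqrt(2)*c - 5*sqrt(2))/(c^2*(c^2 - 10*c + 25))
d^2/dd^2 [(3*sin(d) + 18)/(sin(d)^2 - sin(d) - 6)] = 3*(-sin(d)^5 - 25*sin(d)^4 - 16*sin(d)^3 - 108*sin(d)^2 + 72)/((sin(d) - 3)^3*(sin(d) + 2)^3)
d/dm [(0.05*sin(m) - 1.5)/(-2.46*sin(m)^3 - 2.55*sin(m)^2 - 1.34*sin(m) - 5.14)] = (0.246*sin(m)^3 - 10.9425*sin(m)^2 - 7.65*sin(m) - 2.267)*cos(m)/(6.0516*sin(m)^6 + 12.546*sin(m)^5 + 13.0953*sin(m)^4 + 32.1228*sin(m)^3 + 28.0096*sin(m)^2 + 13.7752*sin(m) + 26.4196)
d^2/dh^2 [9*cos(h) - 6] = -9*cos(h)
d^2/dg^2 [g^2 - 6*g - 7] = 2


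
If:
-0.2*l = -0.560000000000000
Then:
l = 2.80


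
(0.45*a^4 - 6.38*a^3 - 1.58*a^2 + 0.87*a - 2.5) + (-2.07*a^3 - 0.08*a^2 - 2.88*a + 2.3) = 0.45*a^4 - 8.45*a^3 - 1.66*a^2 - 2.01*a - 0.2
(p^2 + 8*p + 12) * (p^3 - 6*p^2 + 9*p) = p^5 + 2*p^4 - 27*p^3 + 108*p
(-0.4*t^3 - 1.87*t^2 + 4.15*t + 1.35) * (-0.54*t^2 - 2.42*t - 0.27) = 0.216*t^5 + 1.9778*t^4 + 2.3924*t^3 - 10.2671*t^2 - 4.3875*t - 0.3645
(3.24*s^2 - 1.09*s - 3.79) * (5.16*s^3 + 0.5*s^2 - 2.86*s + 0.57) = 16.7184*s^5 - 4.0044*s^4 - 29.3678*s^3 + 3.0692*s^2 + 10.2181*s - 2.1603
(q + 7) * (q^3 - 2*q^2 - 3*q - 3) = q^4 + 5*q^3 - 17*q^2 - 24*q - 21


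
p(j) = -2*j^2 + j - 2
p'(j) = 1 - 4*j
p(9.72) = -181.24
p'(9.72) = -37.88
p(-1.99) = -11.91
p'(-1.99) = 8.96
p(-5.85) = -76.30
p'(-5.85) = 24.40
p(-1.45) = -7.66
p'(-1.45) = 6.80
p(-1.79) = -10.20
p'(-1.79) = 8.16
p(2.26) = -9.96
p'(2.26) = -8.04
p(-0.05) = -2.06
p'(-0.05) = 1.20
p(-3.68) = -32.76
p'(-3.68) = 15.72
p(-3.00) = -23.00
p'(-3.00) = 13.00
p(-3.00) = -23.00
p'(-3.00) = 13.00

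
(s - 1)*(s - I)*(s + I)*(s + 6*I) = s^4 - s^3 + 6*I*s^3 + s^2 - 6*I*s^2 - s + 6*I*s - 6*I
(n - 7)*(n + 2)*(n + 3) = n^3 - 2*n^2 - 29*n - 42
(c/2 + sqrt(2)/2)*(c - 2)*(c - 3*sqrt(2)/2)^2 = c^4/2 - sqrt(2)*c^3 - c^3 - 3*c^2/4 + 2*sqrt(2)*c^2 + 3*c/2 + 9*sqrt(2)*c/4 - 9*sqrt(2)/2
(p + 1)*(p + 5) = p^2 + 6*p + 5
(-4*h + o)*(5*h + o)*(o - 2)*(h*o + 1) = -20*h^3*o^2 + 40*h^3*o + h^2*o^3 - 2*h^2*o^2 - 20*h^2*o + 40*h^2 + h*o^4 - 2*h*o^3 + h*o^2 - 2*h*o + o^3 - 2*o^2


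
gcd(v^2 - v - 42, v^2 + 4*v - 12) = v + 6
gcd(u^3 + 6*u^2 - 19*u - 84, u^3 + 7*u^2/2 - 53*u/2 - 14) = u^2 + 3*u - 28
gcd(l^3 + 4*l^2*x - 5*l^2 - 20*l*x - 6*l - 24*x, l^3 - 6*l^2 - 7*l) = l + 1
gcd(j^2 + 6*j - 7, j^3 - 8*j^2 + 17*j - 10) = j - 1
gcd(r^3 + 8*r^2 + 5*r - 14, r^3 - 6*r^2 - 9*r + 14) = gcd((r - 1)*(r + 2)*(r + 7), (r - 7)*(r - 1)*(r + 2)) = r^2 + r - 2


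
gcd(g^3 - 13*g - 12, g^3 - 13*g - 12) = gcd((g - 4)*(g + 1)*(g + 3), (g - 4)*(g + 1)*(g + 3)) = g^3 - 13*g - 12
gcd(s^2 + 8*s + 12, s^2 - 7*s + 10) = 1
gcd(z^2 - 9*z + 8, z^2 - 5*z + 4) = z - 1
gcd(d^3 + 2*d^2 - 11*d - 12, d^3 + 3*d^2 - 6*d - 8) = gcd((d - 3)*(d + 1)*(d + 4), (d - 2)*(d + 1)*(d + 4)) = d^2 + 5*d + 4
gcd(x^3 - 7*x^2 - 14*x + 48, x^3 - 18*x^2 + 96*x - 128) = x^2 - 10*x + 16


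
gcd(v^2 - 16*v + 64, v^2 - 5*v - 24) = v - 8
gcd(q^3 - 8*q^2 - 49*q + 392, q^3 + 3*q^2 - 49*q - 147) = q^2 - 49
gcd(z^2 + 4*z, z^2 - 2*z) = z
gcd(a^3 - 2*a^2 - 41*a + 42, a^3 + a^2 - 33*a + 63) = 1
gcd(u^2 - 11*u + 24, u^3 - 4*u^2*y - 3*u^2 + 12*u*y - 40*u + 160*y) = u - 8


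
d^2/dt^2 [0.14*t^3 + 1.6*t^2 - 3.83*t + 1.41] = 0.84*t + 3.2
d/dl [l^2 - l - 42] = 2*l - 1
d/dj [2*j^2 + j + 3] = 4*j + 1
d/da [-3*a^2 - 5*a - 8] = -6*a - 5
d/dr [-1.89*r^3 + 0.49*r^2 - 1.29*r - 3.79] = -5.67*r^2 + 0.98*r - 1.29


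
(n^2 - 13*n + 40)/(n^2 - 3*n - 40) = (n - 5)/(n + 5)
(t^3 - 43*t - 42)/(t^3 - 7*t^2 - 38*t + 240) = (t^2 - 6*t - 7)/(t^2 - 13*t + 40)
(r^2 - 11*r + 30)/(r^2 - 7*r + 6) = (r - 5)/(r - 1)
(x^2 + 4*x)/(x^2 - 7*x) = (x + 4)/(x - 7)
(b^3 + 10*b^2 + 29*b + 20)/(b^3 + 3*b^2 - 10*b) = (b^2 + 5*b + 4)/(b*(b - 2))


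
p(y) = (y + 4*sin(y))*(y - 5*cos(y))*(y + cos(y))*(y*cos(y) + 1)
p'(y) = (1 - sin(y))*(y + 4*sin(y))*(y - 5*cos(y))*(y*cos(y) + 1) + (y + 4*sin(y))*(y - 5*cos(y))*(y + cos(y))*(-y*sin(y) + cos(y)) + (y + 4*sin(y))*(y + cos(y))*(y*cos(y) + 1)*(5*sin(y) + 1) + (y - 5*cos(y))*(y + cos(y))*(y*cos(y) + 1)*(4*cos(y) + 1) = -(y + 4*sin(y))*(y - 5*cos(y))*(y + cos(y))*(y*sin(y) - cos(y)) - (y + 4*sin(y))*(y - 5*cos(y))*(y*cos(y) + 1)*(sin(y) - 1) + (y + 4*sin(y))*(y + cos(y))*(y*cos(y) + 1)*(5*sin(y) + 1) + (y - 5*cos(y))*(y + cos(y))*(y*cos(y) + 1)*(4*cos(y) + 1)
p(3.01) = -112.78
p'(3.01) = -56.18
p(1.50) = 10.93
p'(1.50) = 45.59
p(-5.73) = 685.00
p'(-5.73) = -1829.32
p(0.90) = -21.13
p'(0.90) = 26.91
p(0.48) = -17.94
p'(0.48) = -35.48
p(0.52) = -19.29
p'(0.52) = -31.89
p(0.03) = -0.79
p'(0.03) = -27.66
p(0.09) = -2.60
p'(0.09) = -32.60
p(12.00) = 10956.31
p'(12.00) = 10977.56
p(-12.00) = 16271.87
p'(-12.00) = -24580.98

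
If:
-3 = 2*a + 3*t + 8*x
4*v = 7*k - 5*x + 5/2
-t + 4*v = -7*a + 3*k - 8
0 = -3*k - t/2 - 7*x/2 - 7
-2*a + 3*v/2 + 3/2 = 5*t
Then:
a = -10435/24782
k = -52859/24782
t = -5230/12391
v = -36781/12391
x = -1381/12391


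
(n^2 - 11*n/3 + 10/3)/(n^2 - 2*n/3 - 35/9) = 3*(-3*n^2 + 11*n - 10)/(-9*n^2 + 6*n + 35)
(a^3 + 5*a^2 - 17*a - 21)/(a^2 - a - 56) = (a^2 - 2*a - 3)/(a - 8)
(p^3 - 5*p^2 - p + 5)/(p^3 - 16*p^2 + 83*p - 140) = (p^2 - 1)/(p^2 - 11*p + 28)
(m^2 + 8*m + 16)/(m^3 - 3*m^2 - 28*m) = (m + 4)/(m*(m - 7))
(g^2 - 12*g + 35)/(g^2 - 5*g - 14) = (g - 5)/(g + 2)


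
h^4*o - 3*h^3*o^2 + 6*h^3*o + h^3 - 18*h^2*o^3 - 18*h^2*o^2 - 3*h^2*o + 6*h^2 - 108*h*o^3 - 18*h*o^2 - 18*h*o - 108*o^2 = (h + 6)*(h - 6*o)*(h + 3*o)*(h*o + 1)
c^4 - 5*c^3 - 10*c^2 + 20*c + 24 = (c - 6)*(c - 2)*(c + 1)*(c + 2)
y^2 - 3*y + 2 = (y - 2)*(y - 1)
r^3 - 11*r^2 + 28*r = r*(r - 7)*(r - 4)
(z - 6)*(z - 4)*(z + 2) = z^3 - 8*z^2 + 4*z + 48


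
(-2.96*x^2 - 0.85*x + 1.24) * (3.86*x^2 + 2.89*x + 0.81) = -11.4256*x^4 - 11.8354*x^3 - 0.0677000000000012*x^2 + 2.8951*x + 1.0044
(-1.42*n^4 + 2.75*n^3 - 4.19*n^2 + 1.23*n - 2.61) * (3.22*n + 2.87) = -4.5724*n^5 + 4.7796*n^4 - 5.5993*n^3 - 8.0647*n^2 - 4.8741*n - 7.4907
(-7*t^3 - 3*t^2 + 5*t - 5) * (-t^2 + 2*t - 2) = 7*t^5 - 11*t^4 + 3*t^3 + 21*t^2 - 20*t + 10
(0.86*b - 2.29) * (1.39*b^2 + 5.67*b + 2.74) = 1.1954*b^3 + 1.6931*b^2 - 10.6279*b - 6.2746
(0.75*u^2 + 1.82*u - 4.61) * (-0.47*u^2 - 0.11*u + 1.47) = -0.3525*u^4 - 0.9379*u^3 + 3.069*u^2 + 3.1825*u - 6.7767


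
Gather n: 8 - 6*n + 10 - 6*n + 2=20 - 12*n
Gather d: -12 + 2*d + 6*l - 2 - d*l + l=d*(2 - l) + 7*l - 14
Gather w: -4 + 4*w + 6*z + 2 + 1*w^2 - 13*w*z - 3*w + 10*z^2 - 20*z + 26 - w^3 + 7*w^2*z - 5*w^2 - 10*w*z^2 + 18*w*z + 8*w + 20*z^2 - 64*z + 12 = -w^3 + w^2*(7*z - 4) + w*(-10*z^2 + 5*z + 9) + 30*z^2 - 78*z + 36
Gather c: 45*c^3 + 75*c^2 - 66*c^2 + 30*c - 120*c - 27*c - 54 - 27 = 45*c^3 + 9*c^2 - 117*c - 81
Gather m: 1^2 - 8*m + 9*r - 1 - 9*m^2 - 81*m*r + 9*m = -9*m^2 + m*(1 - 81*r) + 9*r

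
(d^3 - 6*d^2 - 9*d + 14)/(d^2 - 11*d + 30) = (d^3 - 6*d^2 - 9*d + 14)/(d^2 - 11*d + 30)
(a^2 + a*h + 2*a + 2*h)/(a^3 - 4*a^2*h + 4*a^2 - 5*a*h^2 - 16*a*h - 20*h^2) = (a + 2)/(a^2 - 5*a*h + 4*a - 20*h)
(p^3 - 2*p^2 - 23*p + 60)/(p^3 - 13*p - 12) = (p^2 + 2*p - 15)/(p^2 + 4*p + 3)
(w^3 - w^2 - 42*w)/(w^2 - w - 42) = w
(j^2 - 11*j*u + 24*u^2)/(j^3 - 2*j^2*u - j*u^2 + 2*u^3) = (j^2 - 11*j*u + 24*u^2)/(j^3 - 2*j^2*u - j*u^2 + 2*u^3)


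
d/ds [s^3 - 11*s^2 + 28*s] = 3*s^2 - 22*s + 28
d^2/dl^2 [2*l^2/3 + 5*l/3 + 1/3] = 4/3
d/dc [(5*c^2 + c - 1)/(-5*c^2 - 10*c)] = (-9*c^2 - 2*c - 2)/(5*c^2*(c^2 + 4*c + 4))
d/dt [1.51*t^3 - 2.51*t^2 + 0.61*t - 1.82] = 4.53*t^2 - 5.02*t + 0.61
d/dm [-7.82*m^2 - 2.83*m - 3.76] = -15.64*m - 2.83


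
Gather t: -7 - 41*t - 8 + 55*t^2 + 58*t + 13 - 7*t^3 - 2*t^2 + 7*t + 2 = -7*t^3 + 53*t^2 + 24*t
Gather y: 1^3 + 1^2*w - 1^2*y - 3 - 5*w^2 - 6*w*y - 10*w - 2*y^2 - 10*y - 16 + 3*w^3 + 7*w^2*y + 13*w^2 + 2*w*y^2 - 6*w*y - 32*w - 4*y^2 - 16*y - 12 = 3*w^3 + 8*w^2 - 41*w + y^2*(2*w - 6) + y*(7*w^2 - 12*w - 27) - 30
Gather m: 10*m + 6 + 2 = 10*m + 8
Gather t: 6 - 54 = -48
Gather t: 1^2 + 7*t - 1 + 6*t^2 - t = 6*t^2 + 6*t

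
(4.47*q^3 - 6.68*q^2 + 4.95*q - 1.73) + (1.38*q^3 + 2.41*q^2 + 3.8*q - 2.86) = 5.85*q^3 - 4.27*q^2 + 8.75*q - 4.59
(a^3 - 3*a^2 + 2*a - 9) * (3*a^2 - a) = 3*a^5 - 10*a^4 + 9*a^3 - 29*a^2 + 9*a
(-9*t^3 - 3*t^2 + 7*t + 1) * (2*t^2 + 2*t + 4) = -18*t^5 - 24*t^4 - 28*t^3 + 4*t^2 + 30*t + 4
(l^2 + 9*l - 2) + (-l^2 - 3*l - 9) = 6*l - 11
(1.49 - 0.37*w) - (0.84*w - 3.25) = 4.74 - 1.21*w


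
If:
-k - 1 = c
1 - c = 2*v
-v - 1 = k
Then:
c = 1/3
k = -4/3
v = 1/3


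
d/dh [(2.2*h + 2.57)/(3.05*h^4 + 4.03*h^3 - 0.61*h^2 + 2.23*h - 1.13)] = (-20.13*h^4 - 49.086*h^3 - 29.7293*h^2 + 3.1354*h - 8.2171)/(9.3025*h^8 + 24.583*h^7 + 12.5199*h^6 + 8.6864*h^5 + 11.4529*h^4 - 11.8284*h^3 + 6.3515*h^2 - 5.0398*h + 1.2769)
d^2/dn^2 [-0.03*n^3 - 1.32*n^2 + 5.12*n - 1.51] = -0.18*n - 2.64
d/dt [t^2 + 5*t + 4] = 2*t + 5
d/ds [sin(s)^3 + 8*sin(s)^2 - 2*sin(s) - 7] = (3*sin(s)^2 + 16*sin(s) - 2)*cos(s)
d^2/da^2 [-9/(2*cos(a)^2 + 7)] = 36*(4*sin(a)^4 + 12*sin(a)^2 - 9)/(cos(2*a) + 8)^3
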